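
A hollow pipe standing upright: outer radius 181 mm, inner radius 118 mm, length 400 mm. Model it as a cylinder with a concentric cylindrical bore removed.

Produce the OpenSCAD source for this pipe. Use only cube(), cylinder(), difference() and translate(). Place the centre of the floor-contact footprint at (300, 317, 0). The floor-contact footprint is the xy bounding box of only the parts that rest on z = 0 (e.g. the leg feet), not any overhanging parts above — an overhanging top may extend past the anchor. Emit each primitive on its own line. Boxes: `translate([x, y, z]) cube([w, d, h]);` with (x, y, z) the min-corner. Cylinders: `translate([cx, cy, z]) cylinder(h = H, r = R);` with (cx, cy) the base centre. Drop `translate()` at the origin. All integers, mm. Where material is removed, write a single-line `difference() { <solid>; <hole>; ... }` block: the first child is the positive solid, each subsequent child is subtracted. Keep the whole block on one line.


difference() { translate([300, 317, 0]) cylinder(h = 400, r = 181); translate([300, 317, 0]) cylinder(h = 400, r = 118); }


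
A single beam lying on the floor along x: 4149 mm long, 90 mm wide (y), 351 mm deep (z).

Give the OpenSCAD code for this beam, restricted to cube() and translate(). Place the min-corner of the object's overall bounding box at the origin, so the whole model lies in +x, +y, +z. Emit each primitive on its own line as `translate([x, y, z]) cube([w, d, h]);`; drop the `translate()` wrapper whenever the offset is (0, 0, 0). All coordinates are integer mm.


cube([4149, 90, 351]);


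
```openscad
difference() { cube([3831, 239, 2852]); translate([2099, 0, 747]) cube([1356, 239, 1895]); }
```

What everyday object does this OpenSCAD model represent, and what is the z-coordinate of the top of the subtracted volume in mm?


A wall with a window opening. The window head height is 2642 mm.

A wall with a rectangular opening subtracted — a window. Sill at z = 747, opening 1895 mm tall, so the head is at 747 + 1895 = 2642 mm.


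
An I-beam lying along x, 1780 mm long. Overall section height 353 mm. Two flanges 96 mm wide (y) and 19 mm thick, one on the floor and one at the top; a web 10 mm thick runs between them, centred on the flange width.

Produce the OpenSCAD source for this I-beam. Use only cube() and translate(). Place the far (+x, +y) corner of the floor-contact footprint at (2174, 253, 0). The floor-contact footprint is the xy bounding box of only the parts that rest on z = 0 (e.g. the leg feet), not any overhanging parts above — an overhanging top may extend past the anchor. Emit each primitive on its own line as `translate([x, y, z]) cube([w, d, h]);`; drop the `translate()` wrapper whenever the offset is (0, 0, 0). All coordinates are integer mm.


translate([394, 157, 0]) cube([1780, 96, 19]);
translate([394, 200, 19]) cube([1780, 10, 315]);
translate([394, 157, 334]) cube([1780, 96, 19]);


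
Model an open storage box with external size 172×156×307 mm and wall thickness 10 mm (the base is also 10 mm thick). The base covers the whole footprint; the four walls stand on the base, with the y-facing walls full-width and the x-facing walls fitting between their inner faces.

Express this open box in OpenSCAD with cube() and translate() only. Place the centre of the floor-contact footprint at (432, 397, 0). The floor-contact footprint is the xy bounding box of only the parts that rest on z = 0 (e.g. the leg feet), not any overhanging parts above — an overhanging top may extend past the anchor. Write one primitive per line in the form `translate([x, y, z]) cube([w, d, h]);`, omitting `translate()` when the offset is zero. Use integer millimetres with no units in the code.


translate([346, 319, 0]) cube([172, 156, 10]);
translate([346, 319, 10]) cube([172, 10, 297]);
translate([346, 465, 10]) cube([172, 10, 297]);
translate([346, 329, 10]) cube([10, 136, 297]);
translate([508, 329, 10]) cube([10, 136, 297]);


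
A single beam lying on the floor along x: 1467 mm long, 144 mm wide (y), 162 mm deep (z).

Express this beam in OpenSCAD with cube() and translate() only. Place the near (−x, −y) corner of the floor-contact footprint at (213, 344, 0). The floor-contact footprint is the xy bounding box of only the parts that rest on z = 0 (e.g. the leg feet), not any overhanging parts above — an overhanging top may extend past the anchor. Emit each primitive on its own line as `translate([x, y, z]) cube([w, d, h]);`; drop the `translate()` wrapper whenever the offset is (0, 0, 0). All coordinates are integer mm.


translate([213, 344, 0]) cube([1467, 144, 162]);


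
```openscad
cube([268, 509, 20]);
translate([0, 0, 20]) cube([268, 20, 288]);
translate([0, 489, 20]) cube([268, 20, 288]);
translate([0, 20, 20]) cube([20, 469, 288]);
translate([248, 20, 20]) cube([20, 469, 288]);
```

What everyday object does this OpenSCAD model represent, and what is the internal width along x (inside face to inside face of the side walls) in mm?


An open box. The internal width is 228 mm.

A 268×509 base slab with four walls standing on it — an open box. The base is 268 mm wide and the walls are 20 mm thick, so the internal width is 268 − 2 × 20 = 228 mm.


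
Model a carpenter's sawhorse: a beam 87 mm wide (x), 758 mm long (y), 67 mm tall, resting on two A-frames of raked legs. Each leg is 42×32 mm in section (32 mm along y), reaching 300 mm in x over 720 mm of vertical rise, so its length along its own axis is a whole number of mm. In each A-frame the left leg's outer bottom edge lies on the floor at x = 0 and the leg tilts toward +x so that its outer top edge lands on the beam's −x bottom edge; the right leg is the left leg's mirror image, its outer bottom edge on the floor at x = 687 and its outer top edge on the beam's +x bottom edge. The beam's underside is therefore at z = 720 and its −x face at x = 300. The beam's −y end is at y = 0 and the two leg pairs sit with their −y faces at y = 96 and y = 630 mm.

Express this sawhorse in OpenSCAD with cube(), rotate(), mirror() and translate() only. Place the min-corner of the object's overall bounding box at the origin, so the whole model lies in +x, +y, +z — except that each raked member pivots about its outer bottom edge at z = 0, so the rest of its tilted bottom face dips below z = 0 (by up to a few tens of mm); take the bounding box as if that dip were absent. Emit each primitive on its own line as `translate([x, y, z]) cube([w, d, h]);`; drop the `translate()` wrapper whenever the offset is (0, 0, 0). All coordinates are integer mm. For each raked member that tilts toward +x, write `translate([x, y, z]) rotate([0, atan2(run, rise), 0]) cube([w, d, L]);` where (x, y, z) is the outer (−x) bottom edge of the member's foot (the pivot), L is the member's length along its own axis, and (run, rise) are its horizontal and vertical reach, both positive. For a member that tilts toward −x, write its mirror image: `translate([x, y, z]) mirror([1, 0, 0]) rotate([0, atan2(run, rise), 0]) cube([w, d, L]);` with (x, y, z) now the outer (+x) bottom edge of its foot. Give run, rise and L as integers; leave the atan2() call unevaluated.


translate([300, 0, 720]) cube([87, 758, 67]);
translate([0, 96, 0]) rotate([0, atan2(300, 720), 0]) cube([42, 32, 780]);
translate([687, 96, 0]) mirror([1, 0, 0]) rotate([0, atan2(300, 720), 0]) cube([42, 32, 780]);
translate([0, 630, 0]) rotate([0, atan2(300, 720), 0]) cube([42, 32, 780]);
translate([687, 630, 0]) mirror([1, 0, 0]) rotate([0, atan2(300, 720), 0]) cube([42, 32, 780]);


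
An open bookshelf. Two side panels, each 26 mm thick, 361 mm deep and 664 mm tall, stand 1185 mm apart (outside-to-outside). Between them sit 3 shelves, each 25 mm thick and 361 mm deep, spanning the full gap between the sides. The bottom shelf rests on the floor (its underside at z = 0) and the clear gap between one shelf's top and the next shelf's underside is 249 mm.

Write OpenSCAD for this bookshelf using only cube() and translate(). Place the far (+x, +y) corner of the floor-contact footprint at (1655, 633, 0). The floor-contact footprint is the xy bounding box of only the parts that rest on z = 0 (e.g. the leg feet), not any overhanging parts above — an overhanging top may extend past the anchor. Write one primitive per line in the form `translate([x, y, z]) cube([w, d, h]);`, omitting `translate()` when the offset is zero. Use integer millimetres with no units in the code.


translate([470, 272, 0]) cube([26, 361, 664]);
translate([1629, 272, 0]) cube([26, 361, 664]);
translate([496, 272, 0]) cube([1133, 361, 25]);
translate([496, 272, 274]) cube([1133, 361, 25]);
translate([496, 272, 548]) cube([1133, 361, 25]);


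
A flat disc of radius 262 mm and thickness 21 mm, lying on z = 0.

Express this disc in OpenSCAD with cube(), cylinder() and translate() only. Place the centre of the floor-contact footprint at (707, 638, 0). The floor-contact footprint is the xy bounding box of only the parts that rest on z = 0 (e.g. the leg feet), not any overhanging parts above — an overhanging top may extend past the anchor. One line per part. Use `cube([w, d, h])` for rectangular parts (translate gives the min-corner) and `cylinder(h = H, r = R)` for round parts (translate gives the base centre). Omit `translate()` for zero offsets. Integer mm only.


translate([707, 638, 0]) cylinder(h = 21, r = 262);


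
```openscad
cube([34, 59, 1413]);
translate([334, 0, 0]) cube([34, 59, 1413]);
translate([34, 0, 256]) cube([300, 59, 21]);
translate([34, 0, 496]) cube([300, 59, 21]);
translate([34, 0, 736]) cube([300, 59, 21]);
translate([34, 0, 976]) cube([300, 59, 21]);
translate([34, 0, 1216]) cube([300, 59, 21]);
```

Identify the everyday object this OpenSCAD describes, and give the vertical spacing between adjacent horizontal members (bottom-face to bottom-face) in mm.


A ladder. The rung spacing is 240 mm.

Two tall 34×59 posts with 5 short bars between them — a ladder. Adjacent rungs sit at z = 256 and z = 496, so the spacing is 496 − 256 = 240 mm.


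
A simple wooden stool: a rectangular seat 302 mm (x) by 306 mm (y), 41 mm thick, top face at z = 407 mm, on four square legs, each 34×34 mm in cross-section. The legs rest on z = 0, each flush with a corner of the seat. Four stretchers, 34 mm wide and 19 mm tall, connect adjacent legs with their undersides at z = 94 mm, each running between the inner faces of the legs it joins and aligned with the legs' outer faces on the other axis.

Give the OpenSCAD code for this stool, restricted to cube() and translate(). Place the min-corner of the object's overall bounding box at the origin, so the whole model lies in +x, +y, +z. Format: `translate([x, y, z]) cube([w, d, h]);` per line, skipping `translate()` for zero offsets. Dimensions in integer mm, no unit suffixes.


translate([0, 0, 366]) cube([302, 306, 41]);
cube([34, 34, 366]);
translate([268, 0, 0]) cube([34, 34, 366]);
translate([0, 272, 0]) cube([34, 34, 366]);
translate([268, 272, 0]) cube([34, 34, 366]);
translate([34, 0, 94]) cube([234, 34, 19]);
translate([34, 272, 94]) cube([234, 34, 19]);
translate([0, 34, 94]) cube([34, 238, 19]);
translate([268, 34, 94]) cube([34, 238, 19]);


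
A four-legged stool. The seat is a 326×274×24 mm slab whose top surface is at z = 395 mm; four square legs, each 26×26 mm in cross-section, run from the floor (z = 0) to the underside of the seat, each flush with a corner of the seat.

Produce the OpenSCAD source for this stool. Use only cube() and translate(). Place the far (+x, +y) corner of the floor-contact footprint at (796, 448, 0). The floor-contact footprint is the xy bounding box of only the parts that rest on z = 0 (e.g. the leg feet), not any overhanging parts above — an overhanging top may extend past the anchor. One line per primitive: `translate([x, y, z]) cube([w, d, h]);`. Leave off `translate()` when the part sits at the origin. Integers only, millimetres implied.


translate([470, 174, 371]) cube([326, 274, 24]);
translate([470, 174, 0]) cube([26, 26, 371]);
translate([770, 174, 0]) cube([26, 26, 371]);
translate([470, 422, 0]) cube([26, 26, 371]);
translate([770, 422, 0]) cube([26, 26, 371]);


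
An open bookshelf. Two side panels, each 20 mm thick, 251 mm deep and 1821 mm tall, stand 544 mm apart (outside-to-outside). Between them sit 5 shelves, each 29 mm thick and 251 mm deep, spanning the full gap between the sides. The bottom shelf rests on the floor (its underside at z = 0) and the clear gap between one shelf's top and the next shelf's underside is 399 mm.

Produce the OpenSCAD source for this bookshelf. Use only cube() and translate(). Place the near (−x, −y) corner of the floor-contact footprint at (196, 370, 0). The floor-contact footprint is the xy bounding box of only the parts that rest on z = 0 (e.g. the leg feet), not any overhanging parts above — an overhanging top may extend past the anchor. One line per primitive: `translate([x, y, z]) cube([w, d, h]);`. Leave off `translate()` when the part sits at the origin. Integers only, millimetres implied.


translate([196, 370, 0]) cube([20, 251, 1821]);
translate([720, 370, 0]) cube([20, 251, 1821]);
translate([216, 370, 0]) cube([504, 251, 29]);
translate([216, 370, 428]) cube([504, 251, 29]);
translate([216, 370, 856]) cube([504, 251, 29]);
translate([216, 370, 1284]) cube([504, 251, 29]);
translate([216, 370, 1712]) cube([504, 251, 29]);


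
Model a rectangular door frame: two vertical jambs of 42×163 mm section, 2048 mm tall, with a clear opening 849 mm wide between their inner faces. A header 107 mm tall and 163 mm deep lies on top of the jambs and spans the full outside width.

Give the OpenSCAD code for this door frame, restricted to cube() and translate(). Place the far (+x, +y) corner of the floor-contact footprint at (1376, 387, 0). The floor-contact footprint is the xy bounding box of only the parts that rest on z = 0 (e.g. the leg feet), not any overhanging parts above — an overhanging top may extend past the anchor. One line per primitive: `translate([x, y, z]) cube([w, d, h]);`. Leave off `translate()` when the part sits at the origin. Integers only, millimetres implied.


translate([443, 224, 0]) cube([42, 163, 2048]);
translate([1334, 224, 0]) cube([42, 163, 2048]);
translate([443, 224, 2048]) cube([933, 163, 107]);


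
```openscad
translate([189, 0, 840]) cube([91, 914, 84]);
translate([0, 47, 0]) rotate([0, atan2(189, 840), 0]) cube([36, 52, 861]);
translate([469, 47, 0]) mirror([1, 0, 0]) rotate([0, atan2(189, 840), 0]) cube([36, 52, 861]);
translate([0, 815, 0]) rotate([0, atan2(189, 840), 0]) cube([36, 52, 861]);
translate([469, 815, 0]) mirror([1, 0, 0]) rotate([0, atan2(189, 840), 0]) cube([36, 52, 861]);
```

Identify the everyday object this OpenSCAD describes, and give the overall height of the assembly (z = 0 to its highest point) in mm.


A sawhorse. The overall height is 924 mm.

A beam across two mirrored pairs of raked legs — a sawhorse. The beam's underside is at z = 840 (matching the legs' vertical rise in atan2(189, 840)) and the beam is 84 mm tall, so its top is at 840 + 84 = 924 mm. The raked legs top out at the beam's underside, so that is the highest point.


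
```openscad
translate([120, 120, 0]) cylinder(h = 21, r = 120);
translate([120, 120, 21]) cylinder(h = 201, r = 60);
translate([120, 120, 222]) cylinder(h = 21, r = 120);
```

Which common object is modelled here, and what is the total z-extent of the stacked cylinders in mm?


A spool. The overall height is 243 mm.

Three coaxial cylinders, large–small–large — a spool. Two 21 mm flanges and a 201 mm core give 21 + 201 + 21 = 243 mm.


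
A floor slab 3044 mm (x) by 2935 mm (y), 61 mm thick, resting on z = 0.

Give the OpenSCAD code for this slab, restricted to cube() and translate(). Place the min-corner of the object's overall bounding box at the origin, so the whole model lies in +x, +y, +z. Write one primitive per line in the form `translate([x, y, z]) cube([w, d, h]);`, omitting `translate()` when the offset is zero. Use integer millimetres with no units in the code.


cube([3044, 2935, 61]);


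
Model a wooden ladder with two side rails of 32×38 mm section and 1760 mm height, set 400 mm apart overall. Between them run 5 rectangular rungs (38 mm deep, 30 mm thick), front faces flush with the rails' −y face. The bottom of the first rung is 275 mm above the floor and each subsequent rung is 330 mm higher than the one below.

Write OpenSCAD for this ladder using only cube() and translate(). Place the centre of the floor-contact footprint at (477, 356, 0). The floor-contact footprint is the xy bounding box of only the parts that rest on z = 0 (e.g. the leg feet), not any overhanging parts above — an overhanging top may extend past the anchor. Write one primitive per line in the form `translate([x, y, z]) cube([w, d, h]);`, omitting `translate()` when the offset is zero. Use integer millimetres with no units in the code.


// rung span = 400 - 2*32 = 336
// rung[k] z = 275 + k*330
translate([277, 337, 0]) cube([32, 38, 1760]);
translate([645, 337, 0]) cube([32, 38, 1760]);
translate([309, 337, 275]) cube([336, 38, 30]);
translate([309, 337, 605]) cube([336, 38, 30]);
translate([309, 337, 935]) cube([336, 38, 30]);
translate([309, 337, 1265]) cube([336, 38, 30]);
translate([309, 337, 1595]) cube([336, 38, 30]);


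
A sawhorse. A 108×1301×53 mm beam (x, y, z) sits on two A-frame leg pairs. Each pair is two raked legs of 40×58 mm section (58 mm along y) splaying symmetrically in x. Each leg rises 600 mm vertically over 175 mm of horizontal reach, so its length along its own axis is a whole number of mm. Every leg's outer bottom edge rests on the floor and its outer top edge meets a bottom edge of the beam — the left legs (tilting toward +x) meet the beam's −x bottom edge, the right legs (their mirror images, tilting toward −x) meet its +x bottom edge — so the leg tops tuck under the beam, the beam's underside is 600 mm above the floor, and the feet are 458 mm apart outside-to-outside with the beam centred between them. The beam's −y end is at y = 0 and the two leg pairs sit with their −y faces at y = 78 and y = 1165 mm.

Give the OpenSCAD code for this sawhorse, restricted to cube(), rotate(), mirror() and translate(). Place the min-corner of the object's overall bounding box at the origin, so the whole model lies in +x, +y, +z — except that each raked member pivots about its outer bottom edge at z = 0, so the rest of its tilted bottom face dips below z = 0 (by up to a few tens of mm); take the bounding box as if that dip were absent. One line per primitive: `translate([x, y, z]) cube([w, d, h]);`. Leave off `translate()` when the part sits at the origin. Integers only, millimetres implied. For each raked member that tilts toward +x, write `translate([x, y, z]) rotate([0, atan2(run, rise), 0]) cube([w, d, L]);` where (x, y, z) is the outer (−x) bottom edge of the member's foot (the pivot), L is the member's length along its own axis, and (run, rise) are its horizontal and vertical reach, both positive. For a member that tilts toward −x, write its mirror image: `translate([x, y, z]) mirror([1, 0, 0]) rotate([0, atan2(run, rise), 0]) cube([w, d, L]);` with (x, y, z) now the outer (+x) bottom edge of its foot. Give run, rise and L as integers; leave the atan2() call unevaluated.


// leg length = √(175² + 600²) = 625
// right-leg outer foot x = 2·175 + 108 = 458
// beam min-corner = (175, 0, 600)
translate([175, 0, 600]) cube([108, 1301, 53]);
translate([0, 78, 0]) rotate([0, atan2(175, 600), 0]) cube([40, 58, 625]);
translate([458, 78, 0]) mirror([1, 0, 0]) rotate([0, atan2(175, 600), 0]) cube([40, 58, 625]);
translate([0, 1165, 0]) rotate([0, atan2(175, 600), 0]) cube([40, 58, 625]);
translate([458, 1165, 0]) mirror([1, 0, 0]) rotate([0, atan2(175, 600), 0]) cube([40, 58, 625]);


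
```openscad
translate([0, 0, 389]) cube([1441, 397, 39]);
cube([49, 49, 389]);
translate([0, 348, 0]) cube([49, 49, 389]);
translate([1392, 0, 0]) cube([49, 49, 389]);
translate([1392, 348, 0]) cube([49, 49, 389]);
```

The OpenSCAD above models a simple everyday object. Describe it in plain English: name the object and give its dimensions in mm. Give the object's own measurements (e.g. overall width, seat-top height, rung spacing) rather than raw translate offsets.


A long wooden bench with a 1441 mm (x) × 397 mm (y) seat, 39 mm thick, its top surface 428 mm above the floor. Four 49 mm square legs at the seat corners, flush with the edges, run from z = 0 to the seat underside.


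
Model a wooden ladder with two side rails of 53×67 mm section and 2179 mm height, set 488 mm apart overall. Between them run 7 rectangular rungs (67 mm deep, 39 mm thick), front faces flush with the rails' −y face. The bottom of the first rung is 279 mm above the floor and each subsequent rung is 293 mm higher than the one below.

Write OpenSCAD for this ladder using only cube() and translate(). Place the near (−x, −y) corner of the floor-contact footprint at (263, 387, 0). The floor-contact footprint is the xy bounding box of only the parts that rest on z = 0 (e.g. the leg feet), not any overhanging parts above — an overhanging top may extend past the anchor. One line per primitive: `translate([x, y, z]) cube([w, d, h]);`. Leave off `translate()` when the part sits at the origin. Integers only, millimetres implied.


// rung span = 488 - 2*53 = 382
// rung[k] z = 279 + k*293
translate([263, 387, 0]) cube([53, 67, 2179]);
translate([698, 387, 0]) cube([53, 67, 2179]);
translate([316, 387, 279]) cube([382, 67, 39]);
translate([316, 387, 572]) cube([382, 67, 39]);
translate([316, 387, 865]) cube([382, 67, 39]);
translate([316, 387, 1158]) cube([382, 67, 39]);
translate([316, 387, 1451]) cube([382, 67, 39]);
translate([316, 387, 1744]) cube([382, 67, 39]);
translate([316, 387, 2037]) cube([382, 67, 39]);


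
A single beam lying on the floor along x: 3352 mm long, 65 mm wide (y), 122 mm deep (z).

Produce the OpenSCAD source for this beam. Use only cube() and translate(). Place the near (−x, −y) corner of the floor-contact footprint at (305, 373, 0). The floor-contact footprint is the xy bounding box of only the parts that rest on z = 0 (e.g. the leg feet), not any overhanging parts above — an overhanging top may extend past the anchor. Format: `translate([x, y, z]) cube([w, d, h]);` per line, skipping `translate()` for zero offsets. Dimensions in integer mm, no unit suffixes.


translate([305, 373, 0]) cube([3352, 65, 122]);


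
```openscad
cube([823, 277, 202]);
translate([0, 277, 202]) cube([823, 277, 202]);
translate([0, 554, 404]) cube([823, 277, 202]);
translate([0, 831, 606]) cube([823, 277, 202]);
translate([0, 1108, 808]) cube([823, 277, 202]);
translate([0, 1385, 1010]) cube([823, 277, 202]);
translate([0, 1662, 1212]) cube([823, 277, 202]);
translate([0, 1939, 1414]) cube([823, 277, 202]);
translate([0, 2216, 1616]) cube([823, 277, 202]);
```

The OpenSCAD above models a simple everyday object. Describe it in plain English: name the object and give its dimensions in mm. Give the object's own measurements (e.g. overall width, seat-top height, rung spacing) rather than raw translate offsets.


A straight staircase of 9 solid steps. Each step is 823 mm wide (x), 277 mm deep (y, the going) and 202 mm tall (the rise). The first step rests on the floor; each subsequent step sits one going further in +y and one rise higher in +z, directly behind and above the previous step with no overlap.


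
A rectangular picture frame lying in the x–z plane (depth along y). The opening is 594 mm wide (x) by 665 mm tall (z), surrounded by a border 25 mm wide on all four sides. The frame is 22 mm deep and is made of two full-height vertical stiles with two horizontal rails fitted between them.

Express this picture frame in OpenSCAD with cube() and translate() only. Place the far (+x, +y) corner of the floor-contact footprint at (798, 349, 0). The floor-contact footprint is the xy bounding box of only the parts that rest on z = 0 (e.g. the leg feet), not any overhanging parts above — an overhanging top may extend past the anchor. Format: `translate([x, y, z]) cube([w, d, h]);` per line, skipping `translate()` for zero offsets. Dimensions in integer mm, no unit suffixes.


translate([154, 327, 0]) cube([25, 22, 715]);
translate([773, 327, 0]) cube([25, 22, 715]);
translate([179, 327, 0]) cube([594, 22, 25]);
translate([179, 327, 690]) cube([594, 22, 25]);


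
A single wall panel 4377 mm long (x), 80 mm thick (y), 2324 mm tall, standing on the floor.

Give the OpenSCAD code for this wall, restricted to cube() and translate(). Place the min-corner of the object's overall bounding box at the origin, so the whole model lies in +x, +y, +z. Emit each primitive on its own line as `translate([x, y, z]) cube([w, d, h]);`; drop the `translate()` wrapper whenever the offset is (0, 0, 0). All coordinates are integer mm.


cube([4377, 80, 2324]);


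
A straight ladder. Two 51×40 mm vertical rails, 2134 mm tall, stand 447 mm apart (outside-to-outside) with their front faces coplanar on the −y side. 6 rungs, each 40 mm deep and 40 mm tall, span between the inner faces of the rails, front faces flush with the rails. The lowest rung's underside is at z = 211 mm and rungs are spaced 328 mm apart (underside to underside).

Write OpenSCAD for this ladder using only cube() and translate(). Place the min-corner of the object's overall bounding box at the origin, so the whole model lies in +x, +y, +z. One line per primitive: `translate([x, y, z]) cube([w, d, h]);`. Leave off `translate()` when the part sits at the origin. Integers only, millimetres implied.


cube([51, 40, 2134]);
translate([396, 0, 0]) cube([51, 40, 2134]);
translate([51, 0, 211]) cube([345, 40, 40]);
translate([51, 0, 539]) cube([345, 40, 40]);
translate([51, 0, 867]) cube([345, 40, 40]);
translate([51, 0, 1195]) cube([345, 40, 40]);
translate([51, 0, 1523]) cube([345, 40, 40]);
translate([51, 0, 1851]) cube([345, 40, 40]);


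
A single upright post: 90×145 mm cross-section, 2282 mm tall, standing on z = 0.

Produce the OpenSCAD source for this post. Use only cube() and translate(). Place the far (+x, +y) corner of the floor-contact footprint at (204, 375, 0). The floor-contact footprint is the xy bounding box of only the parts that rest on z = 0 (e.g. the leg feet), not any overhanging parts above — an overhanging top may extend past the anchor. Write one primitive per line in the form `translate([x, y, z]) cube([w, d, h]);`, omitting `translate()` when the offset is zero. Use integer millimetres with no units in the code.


translate([114, 230, 0]) cube([90, 145, 2282]);


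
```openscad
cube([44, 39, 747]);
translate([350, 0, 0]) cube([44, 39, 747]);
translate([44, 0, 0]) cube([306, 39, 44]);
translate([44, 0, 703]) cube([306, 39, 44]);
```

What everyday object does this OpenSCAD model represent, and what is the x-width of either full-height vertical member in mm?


A picture frame. The border width is 44 mm.

Four thin pieces enclosing a rectangular opening — a picture frame. The two full-height stiles are 747 mm tall; the top rail sits at z = 703 and is 44 mm tall, so the border above the opening is 747 − 703 = 44 mm, matching the stile x-width.


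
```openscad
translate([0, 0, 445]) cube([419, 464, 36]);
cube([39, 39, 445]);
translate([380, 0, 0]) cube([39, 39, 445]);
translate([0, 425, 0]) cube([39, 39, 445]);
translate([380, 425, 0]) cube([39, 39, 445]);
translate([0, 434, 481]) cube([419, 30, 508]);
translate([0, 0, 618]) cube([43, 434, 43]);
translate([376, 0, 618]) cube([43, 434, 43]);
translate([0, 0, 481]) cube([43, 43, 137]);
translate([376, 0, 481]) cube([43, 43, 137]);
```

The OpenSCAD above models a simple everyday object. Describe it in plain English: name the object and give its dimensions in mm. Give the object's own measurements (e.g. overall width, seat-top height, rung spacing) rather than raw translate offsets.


A chair. The seat is a 419×464×36 mm slab with its top at z = 481 mm, on four 39×39 mm corner legs (flush with the seat edges, standing on z = 0). A flat backrest 30 mm thick, 508 mm tall, spans the full seat width and rises from the seat top along its +y edge, rear face flush with the rear of the seat. Two armrests of 43×43 mm section run along each side from the seat's front edge to the front of the backrest, top faces 180 mm above the seat top and outer faces flush with the seat's x-edges; a 43×43 mm post under the front of each armrest stands on the seat at the front corner.


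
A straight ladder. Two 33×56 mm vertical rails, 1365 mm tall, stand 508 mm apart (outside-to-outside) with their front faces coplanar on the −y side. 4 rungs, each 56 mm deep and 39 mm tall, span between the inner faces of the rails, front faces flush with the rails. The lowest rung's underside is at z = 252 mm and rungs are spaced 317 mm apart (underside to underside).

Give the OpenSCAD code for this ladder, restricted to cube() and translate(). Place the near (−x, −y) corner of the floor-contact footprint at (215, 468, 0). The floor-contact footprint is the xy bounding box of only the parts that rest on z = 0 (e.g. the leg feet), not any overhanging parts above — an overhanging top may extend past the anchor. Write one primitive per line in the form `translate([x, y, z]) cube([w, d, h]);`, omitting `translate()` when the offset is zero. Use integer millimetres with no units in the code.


translate([215, 468, 0]) cube([33, 56, 1365]);
translate([690, 468, 0]) cube([33, 56, 1365]);
translate([248, 468, 252]) cube([442, 56, 39]);
translate([248, 468, 569]) cube([442, 56, 39]);
translate([248, 468, 886]) cube([442, 56, 39]);
translate([248, 468, 1203]) cube([442, 56, 39]);


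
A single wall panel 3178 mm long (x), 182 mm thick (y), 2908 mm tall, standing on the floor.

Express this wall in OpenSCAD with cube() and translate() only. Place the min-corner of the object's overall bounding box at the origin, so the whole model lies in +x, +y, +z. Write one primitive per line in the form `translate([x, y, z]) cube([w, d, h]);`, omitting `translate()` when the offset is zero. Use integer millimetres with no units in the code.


cube([3178, 182, 2908]);


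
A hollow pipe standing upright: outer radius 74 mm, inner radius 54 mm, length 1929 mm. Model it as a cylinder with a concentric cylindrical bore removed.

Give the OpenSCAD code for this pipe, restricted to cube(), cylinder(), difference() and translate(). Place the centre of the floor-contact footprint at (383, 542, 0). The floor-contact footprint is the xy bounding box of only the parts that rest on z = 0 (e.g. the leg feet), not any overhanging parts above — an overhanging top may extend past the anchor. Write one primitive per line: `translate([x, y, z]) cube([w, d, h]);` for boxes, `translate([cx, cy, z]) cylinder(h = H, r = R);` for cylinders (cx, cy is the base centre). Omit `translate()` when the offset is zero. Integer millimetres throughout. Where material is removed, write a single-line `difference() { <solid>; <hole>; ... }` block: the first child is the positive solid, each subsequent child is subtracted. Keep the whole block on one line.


difference() { translate([383, 542, 0]) cylinder(h = 1929, r = 74); translate([383, 542, 0]) cylinder(h = 1929, r = 54); }


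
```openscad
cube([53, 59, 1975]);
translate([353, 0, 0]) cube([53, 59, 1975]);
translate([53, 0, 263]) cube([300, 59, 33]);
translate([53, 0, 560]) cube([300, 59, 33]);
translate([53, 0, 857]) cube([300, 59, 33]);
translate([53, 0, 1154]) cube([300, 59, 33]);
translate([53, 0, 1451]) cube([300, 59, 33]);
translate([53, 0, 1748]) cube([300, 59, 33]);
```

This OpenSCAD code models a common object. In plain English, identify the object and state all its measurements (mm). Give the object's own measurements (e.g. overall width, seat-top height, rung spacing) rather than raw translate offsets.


A straight ladder. Two 53×59 mm vertical rails, 1975 mm tall, stand 406 mm apart (outside-to-outside) with their front faces coplanar on the −y side. 6 rungs, each 59 mm deep and 33 mm tall, span between the inner faces of the rails, front faces flush with the rails. The lowest rung's underside is at z = 263 mm and rungs are spaced 297 mm apart (underside to underside).


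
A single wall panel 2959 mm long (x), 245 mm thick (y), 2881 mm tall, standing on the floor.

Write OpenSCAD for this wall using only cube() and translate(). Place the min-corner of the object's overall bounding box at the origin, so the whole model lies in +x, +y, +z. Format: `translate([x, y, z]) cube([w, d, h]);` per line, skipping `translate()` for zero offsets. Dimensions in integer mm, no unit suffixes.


cube([2959, 245, 2881]);


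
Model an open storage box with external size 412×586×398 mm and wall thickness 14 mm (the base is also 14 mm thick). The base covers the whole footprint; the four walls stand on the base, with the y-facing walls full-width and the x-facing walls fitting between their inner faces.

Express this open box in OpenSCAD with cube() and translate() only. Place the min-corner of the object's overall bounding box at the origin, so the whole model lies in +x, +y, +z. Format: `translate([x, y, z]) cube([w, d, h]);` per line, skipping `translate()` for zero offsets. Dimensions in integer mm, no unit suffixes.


cube([412, 586, 14]);
translate([0, 0, 14]) cube([412, 14, 384]);
translate([0, 572, 14]) cube([412, 14, 384]);
translate([0, 14, 14]) cube([14, 558, 384]);
translate([398, 14, 14]) cube([14, 558, 384]);


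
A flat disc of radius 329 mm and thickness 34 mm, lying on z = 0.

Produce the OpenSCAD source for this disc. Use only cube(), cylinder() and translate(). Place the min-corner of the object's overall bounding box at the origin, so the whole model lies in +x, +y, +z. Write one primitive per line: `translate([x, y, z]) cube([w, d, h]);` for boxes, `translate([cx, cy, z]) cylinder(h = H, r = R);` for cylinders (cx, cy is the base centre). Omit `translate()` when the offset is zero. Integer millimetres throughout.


translate([329, 329, 0]) cylinder(h = 34, r = 329);


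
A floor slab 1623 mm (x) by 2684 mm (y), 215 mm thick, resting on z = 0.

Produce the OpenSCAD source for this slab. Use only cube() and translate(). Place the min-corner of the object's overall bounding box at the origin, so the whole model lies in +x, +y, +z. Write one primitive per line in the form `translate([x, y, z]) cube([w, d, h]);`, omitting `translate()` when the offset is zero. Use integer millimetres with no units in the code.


cube([1623, 2684, 215]);


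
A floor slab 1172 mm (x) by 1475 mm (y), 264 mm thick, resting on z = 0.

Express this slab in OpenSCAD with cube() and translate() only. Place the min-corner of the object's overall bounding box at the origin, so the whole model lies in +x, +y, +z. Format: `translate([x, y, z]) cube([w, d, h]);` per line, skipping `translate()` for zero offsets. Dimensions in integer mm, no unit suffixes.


cube([1172, 1475, 264]);


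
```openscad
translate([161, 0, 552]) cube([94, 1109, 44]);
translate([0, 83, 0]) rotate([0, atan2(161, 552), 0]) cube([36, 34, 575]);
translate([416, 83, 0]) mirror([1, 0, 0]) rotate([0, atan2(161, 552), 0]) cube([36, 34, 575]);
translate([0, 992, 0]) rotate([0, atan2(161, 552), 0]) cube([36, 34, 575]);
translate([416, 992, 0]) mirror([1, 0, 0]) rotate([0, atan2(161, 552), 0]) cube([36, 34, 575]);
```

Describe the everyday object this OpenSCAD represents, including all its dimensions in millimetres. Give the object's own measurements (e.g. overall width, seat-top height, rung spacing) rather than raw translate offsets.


A sawhorse. A 94×1109×44 mm beam (x, y, z) sits on two A-frame leg pairs. Each pair is two raked legs of 36×34 mm section (34 mm along y) splaying symmetrically in x. Each leg rises 552 mm vertically over 161 mm of horizontal reach and is 575 mm long along its own axis. Every leg's outer bottom edge rests on the floor and its outer top edge meets a bottom edge of the beam — the left legs (tilting toward +x) meet the beam's −x bottom edge, the right legs (their mirror images, tilting toward −x) meet its +x bottom edge — so the leg tops tuck under the beam, the beam's underside is 552 mm above the floor, and the feet are 416 mm apart outside-to-outside with the beam centred between them. The two leg pairs are set in 83 mm from either end of the beam.


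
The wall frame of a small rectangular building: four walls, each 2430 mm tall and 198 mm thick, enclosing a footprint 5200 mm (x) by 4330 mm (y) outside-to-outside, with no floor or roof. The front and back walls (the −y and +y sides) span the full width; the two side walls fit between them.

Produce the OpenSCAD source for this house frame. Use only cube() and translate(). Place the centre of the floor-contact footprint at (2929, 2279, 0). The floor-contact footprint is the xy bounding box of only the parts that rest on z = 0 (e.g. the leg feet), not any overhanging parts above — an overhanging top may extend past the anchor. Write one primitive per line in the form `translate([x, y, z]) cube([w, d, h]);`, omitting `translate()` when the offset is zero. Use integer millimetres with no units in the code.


translate([329, 114, 0]) cube([5200, 198, 2430]);
translate([329, 4246, 0]) cube([5200, 198, 2430]);
translate([329, 312, 0]) cube([198, 3934, 2430]);
translate([5331, 312, 0]) cube([198, 3934, 2430]);


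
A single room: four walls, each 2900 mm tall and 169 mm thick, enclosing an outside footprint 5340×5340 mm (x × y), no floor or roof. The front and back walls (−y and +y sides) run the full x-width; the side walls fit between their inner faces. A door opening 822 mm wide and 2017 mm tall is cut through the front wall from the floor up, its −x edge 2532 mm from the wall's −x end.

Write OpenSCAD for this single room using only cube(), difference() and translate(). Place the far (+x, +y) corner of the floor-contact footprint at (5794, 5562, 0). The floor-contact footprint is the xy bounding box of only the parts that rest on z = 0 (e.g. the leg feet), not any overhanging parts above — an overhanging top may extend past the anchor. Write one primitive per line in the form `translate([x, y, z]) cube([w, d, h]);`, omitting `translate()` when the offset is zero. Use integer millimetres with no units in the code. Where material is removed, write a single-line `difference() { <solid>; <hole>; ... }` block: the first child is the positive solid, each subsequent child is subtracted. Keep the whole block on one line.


difference() { translate([454, 222, 0]) cube([5340, 169, 2900]); translate([2986, 222, 0]) cube([822, 169, 2017]); }
translate([454, 5393, 0]) cube([5340, 169, 2900]);
translate([454, 391, 0]) cube([169, 5002, 2900]);
translate([5625, 391, 0]) cube([169, 5002, 2900]);


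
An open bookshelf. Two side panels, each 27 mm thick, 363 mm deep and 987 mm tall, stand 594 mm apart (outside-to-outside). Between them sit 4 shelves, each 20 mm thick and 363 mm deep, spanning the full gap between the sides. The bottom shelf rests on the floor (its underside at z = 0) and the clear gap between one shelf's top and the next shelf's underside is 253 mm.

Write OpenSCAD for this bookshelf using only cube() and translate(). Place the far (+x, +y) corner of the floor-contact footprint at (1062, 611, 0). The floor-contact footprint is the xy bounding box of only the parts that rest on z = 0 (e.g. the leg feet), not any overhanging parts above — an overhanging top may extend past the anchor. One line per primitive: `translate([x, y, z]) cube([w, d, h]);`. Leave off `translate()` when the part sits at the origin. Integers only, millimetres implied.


translate([468, 248, 0]) cube([27, 363, 987]);
translate([1035, 248, 0]) cube([27, 363, 987]);
translate([495, 248, 0]) cube([540, 363, 20]);
translate([495, 248, 273]) cube([540, 363, 20]);
translate([495, 248, 546]) cube([540, 363, 20]);
translate([495, 248, 819]) cube([540, 363, 20]);


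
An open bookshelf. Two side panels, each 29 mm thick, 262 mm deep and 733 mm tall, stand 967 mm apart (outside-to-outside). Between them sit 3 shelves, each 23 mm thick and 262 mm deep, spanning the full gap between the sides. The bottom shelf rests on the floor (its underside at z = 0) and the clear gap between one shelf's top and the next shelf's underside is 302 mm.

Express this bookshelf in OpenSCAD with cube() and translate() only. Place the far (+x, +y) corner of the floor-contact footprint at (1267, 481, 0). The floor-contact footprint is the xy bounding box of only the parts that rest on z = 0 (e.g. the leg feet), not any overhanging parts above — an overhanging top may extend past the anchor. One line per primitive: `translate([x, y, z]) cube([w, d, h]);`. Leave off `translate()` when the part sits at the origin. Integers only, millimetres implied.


translate([300, 219, 0]) cube([29, 262, 733]);
translate([1238, 219, 0]) cube([29, 262, 733]);
translate([329, 219, 0]) cube([909, 262, 23]);
translate([329, 219, 325]) cube([909, 262, 23]);
translate([329, 219, 650]) cube([909, 262, 23]);
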